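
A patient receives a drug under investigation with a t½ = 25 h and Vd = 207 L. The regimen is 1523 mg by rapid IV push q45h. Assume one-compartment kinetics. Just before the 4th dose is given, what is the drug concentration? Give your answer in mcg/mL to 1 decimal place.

2.9 mcg/mL

f = (1/2)^(τ/t½) = (1/2)^(45/25) ≈ 0.2872.
C₀ = D/Vd = 1523/207 ≈ 7.357 mcg/mL.
Before the 4th dose, 3 doses have been given. Superposition: Cmin = C₀·(f + f² + … + f^3).
≈ 7.357 × (0.2872 + 0.0825 + 0.0237) ≈ 7.357 × 0.3934 ≈ 2.894 mcg/mL.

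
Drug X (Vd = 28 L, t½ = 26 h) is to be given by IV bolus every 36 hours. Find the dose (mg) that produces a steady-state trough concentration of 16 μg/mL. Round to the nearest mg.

722 mg

τ/t½ = 36/26 ≈ 1.3846, so f = (1/2)^(36/26) ≈ 0.382992.
Cmin,ss = (D/Vd)·f/(1−f), so D = Cmin,ss·Vd·(1−f)/f.
D = 16 × 28 × (1−f)/f ≈ 16 × 28 × 1.61102 ≈ 721.74 mg.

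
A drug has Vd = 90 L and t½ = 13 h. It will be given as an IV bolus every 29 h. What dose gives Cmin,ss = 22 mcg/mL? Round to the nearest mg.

τ/t½ = 29/13 ≈ 2.2308, so f = (1/2)^(29/13) ≈ 0.213045.
Cmin,ss = (D/Vd)·f/(1−f), so D = Cmin,ss·Vd·(1−f)/f.
D = 22 × 90 × (1−f)/f ≈ 22 × 90 × 3.69384 ≈ 7313.80 mg.

7314 mg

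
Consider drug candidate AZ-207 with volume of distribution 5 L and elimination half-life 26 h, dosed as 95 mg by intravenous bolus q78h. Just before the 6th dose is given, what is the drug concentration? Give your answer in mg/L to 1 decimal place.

2.7 mg/L

f = (1/2)^(τ/t½) = (1/2)^(78/26) ≈ 0.1250.
C₀ = D/Vd = 95/5 ≈ 19.000 mg/L.
Before the 6th dose, 5 doses have been given. Superposition: Cmin = C₀·(f + f² + … + f^5).
≈ 19.000 × (0.1250 + 0.0156 + 0.0020 + 0.0002 + 0.0000) ≈ 19.000 × 0.1428 ≈ 2.713 mg/L.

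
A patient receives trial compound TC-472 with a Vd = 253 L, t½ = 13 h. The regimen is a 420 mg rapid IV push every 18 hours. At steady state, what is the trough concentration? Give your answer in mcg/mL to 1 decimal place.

τ/t½ = 18/13 ≈ 1.3846, so fraction remaining f = (1/2)^(18/13) ≈ 0.3830.
Accumulation ratio R = 1/(1 − f) ≈ 1/0.6170 ≈ 1.6207.
Each bolus raises the concentration by D/Vd = 420/253 ≈ 1.660 mcg/mL.
Cmax,ss = C₀/(1 − f) ≈ 1.660/0.6170 ≈ 2.690 mcg/mL.
Steady-state trough Cmin,ss = Cmax,ss·f ≈ 2.690 × 0.3830 ≈ 1.030 mcg/mL.

1.0 mcg/mL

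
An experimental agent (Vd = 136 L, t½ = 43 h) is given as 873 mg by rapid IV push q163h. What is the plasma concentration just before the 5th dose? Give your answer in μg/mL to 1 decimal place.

0.5 μg/mL

f = (1/2)^(τ/t½) = (1/2)^(163/43) ≈ 0.0723.
C₀ = D/Vd = 873/136 ≈ 6.419 μg/mL.
Before the 5th dose, 4 doses have been given. Superposition: Cmin = C₀·(f + f² + … + f^4).
≈ 6.419 × (0.0723 + 0.0052 + 0.0004 + 0.0000) ≈ 6.419 × 0.0779 ≈ 0.500 μg/mL.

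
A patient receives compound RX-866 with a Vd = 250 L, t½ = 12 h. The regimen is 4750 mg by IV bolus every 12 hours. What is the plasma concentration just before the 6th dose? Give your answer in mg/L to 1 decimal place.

18.4 mg/L

f = (1/2)^(τ/t½) = (1/2)^(12/12) ≈ 0.5000.
C₀ = D/Vd = 4750/250 ≈ 19.000 mg/L.
Before the 6th dose, 5 doses have been given. Superposition: Cmin = C₀·(f + f² + … + f^5).
≈ 19.000 × (0.5000 + 0.2500 + 0.1250 + 0.0625 + 0.0313) ≈ 19.000 × 0.9688 ≈ 18.407 mg/L.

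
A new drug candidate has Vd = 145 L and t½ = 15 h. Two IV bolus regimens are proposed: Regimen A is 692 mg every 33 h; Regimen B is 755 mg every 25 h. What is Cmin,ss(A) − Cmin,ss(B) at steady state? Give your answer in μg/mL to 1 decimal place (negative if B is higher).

-1.1 μg/mL

Regimen A: f = (1/2)^(33/15) ≈ 0.2176; Cmin,ss = (692/145)·f/(1−f) ≈ 1.327 μg/mL.
Regimen B: f = (1/2)^(25/15) ≈ 0.3150; Cmin,ss = (755/145)·f/(1−f) ≈ 2.394 μg/mL.
Difference ≈ 1.327 − 2.394 ≈ -1.067 μg/mL.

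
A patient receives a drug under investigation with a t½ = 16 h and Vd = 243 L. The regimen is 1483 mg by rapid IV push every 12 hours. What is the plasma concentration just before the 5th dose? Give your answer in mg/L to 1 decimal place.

7.8 mg/L

f = (1/2)^(τ/t½) = (1/2)^(12/16) ≈ 0.5946.
C₀ = D/Vd = 1483/243 ≈ 6.103 mg/L.
Before the 5th dose, 4 doses have been given. Superposition: Cmin = C₀·(f + f² + … + f^4).
≈ 6.103 × (0.5946 + 0.3535 + 0.2102 + 0.1250) ≈ 6.103 × 1.2833 ≈ 7.832 mg/L.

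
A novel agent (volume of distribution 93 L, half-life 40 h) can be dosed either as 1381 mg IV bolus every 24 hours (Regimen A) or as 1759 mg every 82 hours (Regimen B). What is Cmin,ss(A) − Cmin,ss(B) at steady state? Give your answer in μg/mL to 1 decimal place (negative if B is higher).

22.8 μg/mL

Regimen A: f = (1/2)^(24/40) ≈ 0.6598; Cmin,ss = (1381/93)·f/(1−f) ≈ 28.800 μg/mL.
Regimen B: f = (1/2)^(82/40) ≈ 0.2415; Cmin,ss = (1759/93)·f/(1−f) ≈ 6.022 μg/mL.
Difference ≈ 28.800 − 6.022 ≈ 22.778 μg/mL.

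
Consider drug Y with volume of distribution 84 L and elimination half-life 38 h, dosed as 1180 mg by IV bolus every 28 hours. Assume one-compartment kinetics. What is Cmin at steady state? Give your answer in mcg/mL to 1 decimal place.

21.1 mcg/mL

τ/t½ = 28/38 ≈ 0.73684, so fraction remaining f = (1/2)^(28/38) ≈ 0.6001.
Single-dose peak C₀ = D/Vd = 1180/84 ≈ 14.048 mcg/mL.
Steady-state trough Cmin,ss = C₀·f/(1−f) ≈ 14.048 × 0.6001/0.3999 ≈ 21.081 mcg/mL.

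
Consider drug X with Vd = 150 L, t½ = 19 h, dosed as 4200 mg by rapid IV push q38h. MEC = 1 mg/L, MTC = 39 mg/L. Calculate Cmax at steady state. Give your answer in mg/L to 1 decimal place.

τ = 38 h = 2 half-lives, so f = (1/2)^2 = 0.25.
Accumulation ratio R = 1/(1 − f) = 1/0.75 = 4/3.
Single-dose peak C₀ = D/Vd = 4200/150 = 28 mg/L.
Steady-state peak Cmax,ss = C₀·R = 28 × 4/3 ≈ 37.333 mg/L.
Peak 37.3 mg/L vs MTC 39 mg/L: below toxic threshold.

37.3 mg/L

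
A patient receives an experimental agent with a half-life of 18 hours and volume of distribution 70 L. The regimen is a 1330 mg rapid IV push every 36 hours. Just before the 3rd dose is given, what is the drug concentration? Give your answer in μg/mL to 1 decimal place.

f = (1/2)^(τ/t½) = (1/2)^(36/18) ≈ 0.2500.
C₀ = D/Vd = 1330/70 ≈ 19.000 μg/mL.
Before the 3rd dose, 2 doses have been given. Superposition: Cmin = C₀·(f + f²).
≈ 19.000 × (0.2500 + 0.0625) ≈ 19.000 × 0.3125 ≈ 5.938 μg/mL.

5.9 μg/mL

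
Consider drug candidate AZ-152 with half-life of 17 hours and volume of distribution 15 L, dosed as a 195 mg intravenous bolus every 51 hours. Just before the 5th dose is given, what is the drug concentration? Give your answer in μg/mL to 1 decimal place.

f = (1/2)^(τ/t½) = (1/2)^(51/17) ≈ 0.1250.
C₀ = D/Vd = 195/15 ≈ 13.000 μg/mL.
Before the 5th dose, 4 doses have been given. Superposition: Cmin = C₀·(f + f² + … + f^4).
≈ 13.000 × (0.1250 + 0.0156 + 0.0020 + 0.0002) ≈ 13.000 × 0.1428 ≈ 1.856 μg/mL.

1.9 μg/mL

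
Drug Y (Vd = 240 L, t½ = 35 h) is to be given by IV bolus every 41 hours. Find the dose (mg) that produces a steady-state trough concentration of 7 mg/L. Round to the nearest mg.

τ/t½ = 41/35 ≈ 1.1714, so f = (1/2)^(41/35) ≈ 0.443981.
Cmin,ss = (D/Vd)·f/(1−f), so D = Cmin,ss·Vd·(1−f)/f.
D = 7 × 240 × (1−f)/f ≈ 7 × 240 × 1.25235 ≈ 2103.95 mg.

2104 mg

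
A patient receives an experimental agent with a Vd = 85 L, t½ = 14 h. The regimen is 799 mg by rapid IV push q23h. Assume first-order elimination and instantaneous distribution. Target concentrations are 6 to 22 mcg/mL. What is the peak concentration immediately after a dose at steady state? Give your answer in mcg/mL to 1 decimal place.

13.8 mcg/mL

Over one 23-h interval, 23/14 ≈ 1.6429 half-lives elapse, leaving f ≈ 0.3202 of each dose.
Accumulation ratio R = 1/(1 − f) ≈ 1/0.6798 ≈ 1.4710.
Single-dose peak C₀ = D/Vd = 799/85 ≈ 9.400 mcg/mL.
Steady-state peak Cmax,ss = C₀·R ≈ 9.400 × 1.4710 ≈ 13.827 mcg/mL.
Peak 13.8 mcg/mL vs MTC 22 mcg/mL: below toxic threshold.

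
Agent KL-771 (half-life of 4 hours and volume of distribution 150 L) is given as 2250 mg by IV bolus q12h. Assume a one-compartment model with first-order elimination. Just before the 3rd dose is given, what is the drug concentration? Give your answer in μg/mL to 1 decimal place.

f = (1/2)^(τ/t½) = (1/2)^(12/4) ≈ 0.1250.
C₀ = D/Vd = 2250/150 ≈ 15.000 μg/mL.
Before the 3rd dose, 2 doses have been given. Superposition: Cmin = C₀·(f + f²).
≈ 15.000 × (0.1250 + 0.0156) ≈ 15.000 × 0.1406 ≈ 2.109 μg/mL.

2.1 μg/mL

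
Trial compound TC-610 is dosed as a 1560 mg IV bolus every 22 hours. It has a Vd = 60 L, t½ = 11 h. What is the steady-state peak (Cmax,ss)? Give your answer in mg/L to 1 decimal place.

34.7 mg/L

The dosing interval is 2 half-lives, so f = 2^(−2) = 0.25.
At steady state, R = 1/(1 − 0.25) = 4/3.
Single-dose peak C₀ = D/Vd = 1560/60 = 26 mg/L.
Steady-state peak Cmax,ss = C₀·R = 26 × 4/3 ≈ 34.667 mg/L.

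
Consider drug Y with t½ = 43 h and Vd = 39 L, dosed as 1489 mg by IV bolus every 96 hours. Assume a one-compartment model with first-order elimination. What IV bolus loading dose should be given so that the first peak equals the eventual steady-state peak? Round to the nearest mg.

f = (1/2)^(96/43) ≈ 0.212781; accumulation ratio R = 1/(1−f) ≈ 1.27029.
Loading dose to hit Cmax,ss on first dose: D_load = D_maint·R ≈ 1489 × 1.27029 ≈ 1891.46 mg.

1891 mg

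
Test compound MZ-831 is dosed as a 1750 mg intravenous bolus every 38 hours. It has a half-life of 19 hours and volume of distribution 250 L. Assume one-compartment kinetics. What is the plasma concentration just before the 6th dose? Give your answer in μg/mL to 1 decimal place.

f = (1/2)^(τ/t½) = (1/2)^(38/19) ≈ 0.2500.
C₀ = D/Vd = 1750/250 ≈ 7.000 μg/mL.
Before the 6th dose, 5 doses have been given. Superposition: Cmin = C₀·(f + f² + … + f^5).
≈ 7.000 × (0.2500 + 0.0625 + 0.0156 + 0.0039 + 0.0010) ≈ 7.000 × 0.3330 ≈ 2.331 μg/mL.

2.3 μg/mL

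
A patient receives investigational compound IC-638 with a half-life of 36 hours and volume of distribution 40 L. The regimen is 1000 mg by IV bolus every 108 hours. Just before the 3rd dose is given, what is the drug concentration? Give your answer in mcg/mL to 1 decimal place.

3.5 mcg/mL

f = (1/2)^(τ/t½) = (1/2)^(108/36) ≈ 0.1250.
C₀ = D/Vd = 1000/40 ≈ 25.000 mcg/mL.
Before the 3rd dose, 2 doses have been given. Superposition: Cmin = C₀·(f + f²).
≈ 25.000 × (0.1250 + 0.0156) ≈ 25.000 × 0.1406 ≈ 3.515 mcg/mL.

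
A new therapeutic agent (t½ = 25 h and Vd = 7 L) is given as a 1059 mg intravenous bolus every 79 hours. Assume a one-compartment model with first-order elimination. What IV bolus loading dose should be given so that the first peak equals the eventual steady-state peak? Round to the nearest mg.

1192 mg

f = (1/2)^(79/25) ≈ 0.111878; accumulation ratio R = 1/(1−f) ≈ 1.12597.
Loading dose to hit Cmax,ss on first dose: D_load = D_maint·R ≈ 1059 × 1.12597 ≈ 1192.40 mg.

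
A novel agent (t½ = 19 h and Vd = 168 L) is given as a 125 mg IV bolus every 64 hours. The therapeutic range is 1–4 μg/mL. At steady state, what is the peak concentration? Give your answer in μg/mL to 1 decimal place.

Over one 64-h interval, 64/19 ≈ 3.3684 half-lives elapse, leaving f ≈ 0.0968 of each dose.
Accumulation ratio R = 1/(1 − f) ≈ 1/0.9032 ≈ 1.1072.
Each bolus raises the concentration by D/Vd = 125/168 ≈ 0.744 μg/mL.
Steady-state peak Cmax,ss = C₀·R ≈ 0.744 × 1.1072 ≈ 0.824 μg/mL.
Peak 0.8 μg/mL vs MTC 4 μg/mL: below toxic threshold.

0.8 μg/mL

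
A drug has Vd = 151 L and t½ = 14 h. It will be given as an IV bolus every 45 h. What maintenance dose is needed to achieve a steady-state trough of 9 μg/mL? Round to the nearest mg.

11254 mg

τ/t½ = 45/14 ≈ 3.2143, so f = (1/2)^(45/14) ≈ 0.107747.
Cmin,ss = (D/Vd)·f/(1−f), so D = Cmin,ss·Vd·(1−f)/f.
D = 9 × 151 × (1−f)/f ≈ 9 × 151 × 8.28100 ≈ 11253.88 mg.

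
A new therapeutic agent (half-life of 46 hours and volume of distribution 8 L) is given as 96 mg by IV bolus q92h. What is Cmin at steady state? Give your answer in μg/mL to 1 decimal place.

τ = 92 h = 2 half-lives, so f = (1/2)^2 = 0.25.
Accumulation ratio R = 1/(1 − f) = 1/0.75 = 4/3.
Single-dose peak C₀ = D/Vd = 96/8 = 12 μg/mL.
Steady-state peak Cmax,ss = C₀·R = 12 × 4/3 ≈ 16.000 μg/mL.
Steady-state trough Cmin,ss = Cmax,ss·f ≈ 16.000 × 0.25 ≈ 4.000 μg/mL.

4.0 μg/mL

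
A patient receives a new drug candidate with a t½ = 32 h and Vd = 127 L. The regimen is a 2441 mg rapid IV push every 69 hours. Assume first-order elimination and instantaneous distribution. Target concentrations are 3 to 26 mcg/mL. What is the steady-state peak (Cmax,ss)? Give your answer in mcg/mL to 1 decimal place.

24.8 mcg/mL

Over one 69-h interval, 69/32 ≈ 2.1562 half-lives elapse, leaving f ≈ 0.2243 of each dose.
Accumulation ratio R = 1/(1 − f) ≈ 1/0.7757 ≈ 1.2892.
Each bolus raises the concentration by D/Vd = 2441/127 ≈ 19.220 mcg/mL.
Steady-state peak Cmax,ss = C₀·R ≈ 19.220 × 1.2892 ≈ 24.778 mcg/mL.
Peak 24.8 mcg/mL vs MTC 26 mcg/mL: below toxic threshold.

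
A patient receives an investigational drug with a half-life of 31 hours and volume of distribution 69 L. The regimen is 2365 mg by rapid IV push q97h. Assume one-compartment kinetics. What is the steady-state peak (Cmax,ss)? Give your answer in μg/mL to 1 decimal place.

38.7 μg/mL

Over one 97-h interval, 97/31 ≈ 3.129 half-lives elapse, leaving f ≈ 0.1143 of each dose.
At steady state, accumulation factor R = 1/(1 − e^(−kτ)) ≈ 1.1291.
Single-dose peak C₀ = D/Vd = 2365/69 ≈ 34.275 μg/mL.
Steady-state peak Cmax,ss = C₀·R ≈ 34.275 × 1.1291 ≈ 38.700 μg/mL.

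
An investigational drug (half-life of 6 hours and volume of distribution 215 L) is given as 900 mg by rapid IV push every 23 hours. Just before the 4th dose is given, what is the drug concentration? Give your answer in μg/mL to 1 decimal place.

f = (1/2)^(τ/t½) = (1/2)^(23/6) ≈ 0.0702.
C₀ = D/Vd = 900/215 ≈ 4.186 μg/mL.
Before the 4th dose, 3 doses have been given. Superposition: Cmin = C₀·(f + f² + … + f^3).
≈ 4.186 × (0.0702 + 0.0049 + 0.0003) ≈ 4.186 × 0.0754 ≈ 0.316 μg/mL.

0.3 μg/mL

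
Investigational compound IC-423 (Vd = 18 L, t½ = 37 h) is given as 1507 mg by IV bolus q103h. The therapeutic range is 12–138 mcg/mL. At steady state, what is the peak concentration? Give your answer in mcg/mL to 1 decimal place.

97.9 mcg/mL

Over one 103-h interval, 103/37 ≈ 2.7838 half-lives elapse, leaving f ≈ 0.1452 of each dose.
Accumulation ratio R = 1/(1 − f) ≈ 1/0.8548 ≈ 1.1699.
Each bolus raises the concentration by D/Vd = 1507/18 ≈ 83.722 mcg/mL.
Steady-state peak Cmax,ss = C₀·R ≈ 83.722 × 1.1699 ≈ 97.946 mcg/mL.
Peak 97.9 mcg/mL vs MTC 138 mcg/mL: below toxic threshold.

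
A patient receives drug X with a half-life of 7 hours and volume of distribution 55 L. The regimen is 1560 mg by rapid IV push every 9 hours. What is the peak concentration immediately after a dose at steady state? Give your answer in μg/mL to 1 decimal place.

Over one 9-h interval, 9/7 ≈ 1.2857 half-lives elapse, leaving f ≈ 0.4102 of each dose.
Accumulation ratio R = 1/(1 − f) ≈ 1/0.5898 ≈ 1.6955.
Each bolus raises the concentration by D/Vd = 1560/55 ≈ 28.364 μg/mL.
Steady-state peak Cmax,ss = C₀·R ≈ 28.364 × 1.6955 ≈ 48.091 μg/mL.

48.1 μg/mL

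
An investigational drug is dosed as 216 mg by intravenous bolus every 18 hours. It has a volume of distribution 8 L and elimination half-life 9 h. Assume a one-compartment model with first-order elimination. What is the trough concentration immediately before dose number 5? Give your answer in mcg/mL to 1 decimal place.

9.0 mcg/mL

f = (1/2)^(τ/t½) = (1/2)^(18/9) ≈ 0.2500.
C₀ = D/Vd = 216/8 ≈ 27.000 mcg/mL.
Before the 5th dose, 4 doses have been given. Superposition: Cmin = C₀·(f + f² + … + f^4).
≈ 27.000 × (0.2500 + 0.0625 + 0.0156 + 0.0039) ≈ 27.000 × 0.3320 ≈ 8.964 mcg/mL.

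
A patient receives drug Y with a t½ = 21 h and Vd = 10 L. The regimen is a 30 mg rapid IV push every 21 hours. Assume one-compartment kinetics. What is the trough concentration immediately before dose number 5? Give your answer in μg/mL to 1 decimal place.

2.8 μg/mL

f = (1/2)^(τ/t½) = (1/2)^(21/21) ≈ 0.5000.
C₀ = D/Vd = 30/10 ≈ 3.000 μg/mL.
Before the 5th dose, 4 doses have been given. Superposition: Cmin = C₀·(f + f² + … + f^4).
≈ 3.000 × (0.5000 + 0.2500 + 0.1250 + 0.0625) ≈ 3.000 × 0.9375 ≈ 2.812 μg/mL.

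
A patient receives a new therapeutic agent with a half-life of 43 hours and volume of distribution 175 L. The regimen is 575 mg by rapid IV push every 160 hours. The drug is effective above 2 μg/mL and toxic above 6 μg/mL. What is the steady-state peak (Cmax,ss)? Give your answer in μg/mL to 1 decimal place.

3.6 μg/mL

k = ln2/t½ = ln2/43 ≈ 0.016120 h⁻¹; fraction remaining f = e^(−kτ) = e^(−0.016120×160) ≈ 0.0758.
Accumulation ratio R = 1/(1 − f) ≈ 1/0.9242 ≈ 1.0820.
Each bolus raises the concentration by D/Vd = 575/175 ≈ 3.286 μg/mL.
Steady-state peak Cmax,ss = C₀·R ≈ 3.286 × 1.0820 ≈ 3.555 μg/mL.
Peak 3.6 μg/mL vs MTC 6 μg/mL: below toxic threshold.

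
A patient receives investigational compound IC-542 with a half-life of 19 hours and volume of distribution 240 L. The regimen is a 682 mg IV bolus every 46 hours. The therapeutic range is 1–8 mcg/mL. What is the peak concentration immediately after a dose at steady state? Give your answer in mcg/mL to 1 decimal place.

3.5 mcg/mL

Over one 46-h interval, 46/19 ≈ 2.4211 half-lives elapse, leaving f ≈ 0.1867 of each dose.
Accumulation ratio R = 1/(1 − f) ≈ 1/0.8133 ≈ 1.2296.
Single-dose peak C₀ = D/Vd = 682/240 ≈ 2.842 mcg/mL.
Cmax,ss = C₀/(1 − f) ≈ 2.842/0.8133 ≈ 3.494 mcg/mL.
Peak 3.5 mcg/mL vs MTC 8 mcg/mL: below toxic threshold.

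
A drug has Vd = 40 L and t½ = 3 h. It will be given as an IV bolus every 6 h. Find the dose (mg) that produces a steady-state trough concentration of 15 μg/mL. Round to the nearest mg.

1800 mg

τ/t½ = 6/3 ≈ 2, so f = (1/2)^(6/3) ≈ 0.250000.
Cmin,ss = (D/Vd)·f/(1−f), so D = Cmin,ss·Vd·(1−f)/f.
D = 15 × 40 × (1−f)/f ≈ 15 × 40 × 3.00000 ≈ 1800.00 mg.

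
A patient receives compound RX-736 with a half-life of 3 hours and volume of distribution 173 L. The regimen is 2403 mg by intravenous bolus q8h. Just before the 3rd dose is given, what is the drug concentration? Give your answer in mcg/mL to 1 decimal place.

2.5 mcg/mL

f = (1/2)^(τ/t½) = (1/2)^(8/3) ≈ 0.1575.
C₀ = D/Vd = 2403/173 ≈ 13.890 mcg/mL.
Before the 3rd dose, 2 doses have been given. Superposition: Cmin = C₀·(f + f²).
≈ 13.890 × (0.1575 + 0.0248) ≈ 13.890 × 0.1823 ≈ 2.532 mcg/mL.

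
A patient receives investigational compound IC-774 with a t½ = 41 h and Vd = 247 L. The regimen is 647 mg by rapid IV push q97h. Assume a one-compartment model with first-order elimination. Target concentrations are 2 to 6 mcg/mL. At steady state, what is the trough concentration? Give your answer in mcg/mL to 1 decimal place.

τ/t½ = 97/41 ≈ 2.3659, so fraction remaining f = (1/2)^(97/41) ≈ 0.1940.
Accumulation ratio R = 1/(1 − f) ≈ 1/0.8060 ≈ 1.2407.
Single-dose peak C₀ = D/Vd = 647/247 ≈ 2.619 mcg/mL.
Steady-state peak Cmax,ss = C₀·R ≈ 2.619 × 1.2407 ≈ 3.249 mcg/mL.
Steady-state trough Cmin,ss = Cmax,ss·f ≈ 3.249 × 0.1940 ≈ 0.630 mcg/mL.
Trough 0.6 mcg/mL vs MEC 2 mcg/mL: subtherapeutic.

0.6 mcg/mL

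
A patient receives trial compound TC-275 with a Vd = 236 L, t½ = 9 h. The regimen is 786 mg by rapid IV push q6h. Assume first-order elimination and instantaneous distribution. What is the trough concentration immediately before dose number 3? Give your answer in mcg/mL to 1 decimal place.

3.4 mcg/mL

f = (1/2)^(τ/t½) = (1/2)^(6/9) ≈ 0.6300.
C₀ = D/Vd = 786/236 ≈ 3.331 mcg/mL.
Before the 3rd dose, 2 doses have been given. Superposition: Cmin = C₀·(f + f²).
≈ 3.331 × (0.6300 + 0.3969) ≈ 3.331 × 1.0269 ≈ 3.421 mcg/mL.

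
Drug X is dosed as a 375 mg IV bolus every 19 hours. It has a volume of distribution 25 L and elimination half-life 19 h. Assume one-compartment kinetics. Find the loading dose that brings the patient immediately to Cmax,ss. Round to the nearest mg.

750 mg

f = (1/2)^(19/19) ≈ 0.500000; accumulation ratio R = 1/(1−f) ≈ 2.00000.
Loading dose to hit Cmax,ss on first dose: D_load = D_maint·R ≈ 375 × 2.00000 ≈ 750.00 mg.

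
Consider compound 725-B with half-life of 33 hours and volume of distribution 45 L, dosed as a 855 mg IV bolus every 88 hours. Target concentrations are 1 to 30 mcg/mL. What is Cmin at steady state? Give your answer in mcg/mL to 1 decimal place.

3.6 mcg/mL

Over one 88-h interval, 88/33 ≈ 2.6667 half-lives elapse, leaving f ≈ 0.1575 of each dose.
Accumulation ratio R = 1/(1 − f) ≈ 1/0.8425 ≈ 1.1869.
Each bolus raises the concentration by D/Vd = 855/45 ≈ 19.000 mcg/mL.
Cmax,ss = C₀/(1 − f) ≈ 19.000/0.8425 ≈ 22.552 mcg/mL.
One interval later, Cmin,ss = Cmax,ss·e^(−kτ) ≈ 22.552 × 0.1575 ≈ 3.552 mcg/mL.
Trough 3.6 mcg/mL vs MEC 1 mcg/mL: adequate.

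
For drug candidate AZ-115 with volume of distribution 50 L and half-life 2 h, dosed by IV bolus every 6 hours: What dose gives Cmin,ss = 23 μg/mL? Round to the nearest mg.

τ/t½ = 6/2 ≈ 3, so f = (1/2)^(6/2) ≈ 0.125000.
Cmin,ss = (D/Vd)·f/(1−f), so D = Cmin,ss·Vd·(1−f)/f.
D = 23 × 50 × (1−f)/f ≈ 23 × 50 × 7.00000 ≈ 8050.00 mg.

8050 mg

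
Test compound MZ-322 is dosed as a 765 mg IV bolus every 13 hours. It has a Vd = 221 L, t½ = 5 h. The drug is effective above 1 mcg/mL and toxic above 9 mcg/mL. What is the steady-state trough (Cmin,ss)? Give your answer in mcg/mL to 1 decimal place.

τ/t½ = 13/5 ≈ 2.6, so fraction remaining f = (1/2)^(13/5) ≈ 0.1649.
Accumulation ratio R = 1/(1 − f) ≈ 1/0.8351 ≈ 1.1975.
Each bolus raises the concentration by D/Vd = 765/221 ≈ 3.462 mcg/mL.
Steady-state peak Cmax,ss = C₀·R ≈ 3.462 × 1.1975 ≈ 4.146 mcg/mL.
One interval later, Cmin,ss = Cmax,ss·e^(−kτ) ≈ 4.146 × 0.1649 ≈ 0.684 mcg/mL.
Trough 0.7 mcg/mL vs MEC 1 mcg/mL: subtherapeutic.

0.7 mcg/mL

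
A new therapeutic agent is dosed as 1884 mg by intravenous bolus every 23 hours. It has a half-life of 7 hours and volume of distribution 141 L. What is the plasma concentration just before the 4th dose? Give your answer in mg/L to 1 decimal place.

1.5 mg/L

f = (1/2)^(τ/t½) = (1/2)^(23/7) ≈ 0.1025.
C₀ = D/Vd = 1884/141 ≈ 13.362 mg/L.
Before the 4th dose, 3 doses have been given. Superposition: Cmin = C₀·(f + f² + … + f^3).
≈ 13.362 × (0.1025 + 0.0105 + 0.0011) ≈ 13.362 × 0.1141 ≈ 1.525 mg/L.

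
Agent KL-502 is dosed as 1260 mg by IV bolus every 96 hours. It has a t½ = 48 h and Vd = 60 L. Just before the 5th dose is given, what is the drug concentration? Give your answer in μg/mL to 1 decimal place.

7.0 μg/mL

f = (1/2)^(τ/t½) = (1/2)^(96/48) ≈ 0.2500.
C₀ = D/Vd = 1260/60 ≈ 21.000 μg/mL.
Before the 5th dose, 4 doses have been given. Superposition: Cmin = C₀·(f + f² + … + f^4).
≈ 21.000 × (0.2500 + 0.0625 + 0.0156 + 0.0039) ≈ 21.000 × 0.3320 ≈ 6.972 μg/mL.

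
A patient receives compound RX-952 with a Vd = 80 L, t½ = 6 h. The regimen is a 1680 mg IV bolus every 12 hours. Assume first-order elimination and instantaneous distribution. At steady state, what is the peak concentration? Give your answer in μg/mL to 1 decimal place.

28.0 μg/mL

τ = 12 h = 2 half-lives, so f = (1/2)^2 = 0.25.
Accumulation ratio R = 1/(1 − f) = 1/0.75 = 4/3.
Single-dose peak C₀ = D/Vd = 1680/80 = 21 μg/mL.
Steady-state peak Cmax,ss = C₀·R = 21 × 4/3 ≈ 28.000 μg/mL.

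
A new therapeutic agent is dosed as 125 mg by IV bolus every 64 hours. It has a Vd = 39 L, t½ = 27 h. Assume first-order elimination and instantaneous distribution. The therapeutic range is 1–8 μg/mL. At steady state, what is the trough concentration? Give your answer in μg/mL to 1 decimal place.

k = ln2/t½ = ln2/27 ≈ 0.025672 h⁻¹; fraction remaining f = e^(−kτ) = e^(−0.025672×64) ≈ 0.1934.
Each bolus raises the concentration by D/Vd = 125/39 ≈ 3.205 μg/mL.
Steady-state trough Cmin,ss = C₀·f/(1−f) ≈ 3.205 × 0.1934/0.8066 ≈ 0.768 μg/mL.
Trough 0.8 μg/mL vs MEC 1 μg/mL: subtherapeutic.

0.8 μg/mL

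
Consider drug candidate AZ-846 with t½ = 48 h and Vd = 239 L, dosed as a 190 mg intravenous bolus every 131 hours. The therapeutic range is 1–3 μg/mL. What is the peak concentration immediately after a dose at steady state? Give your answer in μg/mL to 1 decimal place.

k = ln2/t½ = ln2/48 ≈ 0.014441 h⁻¹; fraction remaining f = e^(−kτ) = e^(−0.014441×131) ≈ 0.1508.
Accumulation ratio R = 1/(1 − f) ≈ 1/0.8492 ≈ 1.1776.
Single-dose peak C₀ = D/Vd = 190/239 ≈ 0.795 μg/mL.
Cmax,ss = C₀/(1 − f) ≈ 0.795/0.8492 ≈ 0.936 μg/mL.
Peak 0.9 μg/mL vs MTC 3 μg/mL: below toxic threshold.

0.9 μg/mL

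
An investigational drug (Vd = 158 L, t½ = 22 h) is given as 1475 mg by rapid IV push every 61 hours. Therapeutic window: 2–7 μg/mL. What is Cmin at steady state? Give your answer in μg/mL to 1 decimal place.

τ/t½ = 61/22 ≈ 2.7727, so fraction remaining f = (1/2)^(61/22) ≈ 0.1463.
Accumulation ratio R = 1/(1 − f) ≈ 1/0.8537 ≈ 1.1714.
Each bolus raises the concentration by D/Vd = 1475/158 ≈ 9.335 μg/mL.
Cmax,ss = C₀/(1 − f) ≈ 9.335/0.8537 ≈ 10.935 μg/mL.
One interval later, Cmin,ss = Cmax,ss·e^(−kτ) ≈ 10.935 × 0.1463 ≈ 1.600 μg/mL.
Trough 1.6 μg/mL vs MEC 2 μg/mL: subtherapeutic.

1.6 μg/mL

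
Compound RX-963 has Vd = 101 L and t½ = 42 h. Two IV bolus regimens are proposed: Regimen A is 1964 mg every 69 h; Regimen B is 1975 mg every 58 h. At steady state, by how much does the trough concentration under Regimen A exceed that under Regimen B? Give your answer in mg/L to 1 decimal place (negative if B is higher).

Regimen A: f = (1/2)^(69/42) ≈ 0.3202; Cmin,ss = (1964/101)·f/(1−f) ≈ 9.159 mg/L.
Regimen B: f = (1/2)^(58/42) ≈ 0.3840; Cmin,ss = (1975/101)·f/(1−f) ≈ 12.190 mg/L.
Difference ≈ 9.159 − 12.190 ≈ -3.031 mg/L.

-3.0 mg/L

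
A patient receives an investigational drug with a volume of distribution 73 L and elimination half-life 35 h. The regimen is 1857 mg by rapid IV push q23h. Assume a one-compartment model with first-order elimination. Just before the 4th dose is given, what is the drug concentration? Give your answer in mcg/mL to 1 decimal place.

32.8 mcg/mL

f = (1/2)^(τ/t½) = (1/2)^(23/35) ≈ 0.6341.
C₀ = D/Vd = 1857/73 ≈ 25.438 mcg/mL.
Before the 4th dose, 3 doses have been given. Superposition: Cmin = C₀·(f + f² + … + f^3).
≈ 25.438 × (0.6341 + 0.4021 + 0.2550) ≈ 25.438 × 1.2912 ≈ 32.846 mcg/mL.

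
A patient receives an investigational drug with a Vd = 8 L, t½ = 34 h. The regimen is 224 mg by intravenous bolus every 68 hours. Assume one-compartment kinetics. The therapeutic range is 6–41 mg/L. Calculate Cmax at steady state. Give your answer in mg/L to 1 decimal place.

τ = 68 h = 2 half-lives, so f = (1/2)^2 = 0.25.
Accumulation ratio R = 1/(1 − f) = 1/0.75 = 4/3.
Single-dose peak C₀ = D/Vd = 224/8 = 28 mg/L.
Steady-state peak Cmax,ss = C₀·R = 28 × 4/3 ≈ 37.333 mg/L.
Peak 37.3 mg/L vs MTC 41 mg/L: below toxic threshold.

37.3 mg/L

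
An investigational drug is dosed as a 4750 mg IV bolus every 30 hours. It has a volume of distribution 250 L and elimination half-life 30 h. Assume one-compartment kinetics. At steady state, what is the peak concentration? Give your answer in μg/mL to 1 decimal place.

38.0 μg/mL

The dosing interval is 1 half-life, so f = 2^(−1) = 0.5.
Accumulation ratio R = 1/(1 − f) = 1/0.5 = 2/1.
Single-dose peak C₀ = D/Vd = 4750/250 = 19 μg/mL.
Steady-state peak Cmax,ss = C₀·R = 19 × 2/1 ≈ 38.000 μg/mL.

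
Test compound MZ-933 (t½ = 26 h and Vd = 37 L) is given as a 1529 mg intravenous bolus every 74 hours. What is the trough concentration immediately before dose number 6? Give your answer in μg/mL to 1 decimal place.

f = (1/2)^(τ/t½) = (1/2)^(74/26) ≈ 0.1391.
C₀ = D/Vd = 1529/37 ≈ 41.324 μg/mL.
Before the 6th dose, 5 doses have been given. Superposition: Cmin = C₀·(f + f² + … + f^5).
≈ 41.324 × (0.1391 + 0.0193 + 0.0027 + 0.0004 + 0.0001) ≈ 41.324 × 0.1616 ≈ 6.678 μg/mL.

6.7 μg/mL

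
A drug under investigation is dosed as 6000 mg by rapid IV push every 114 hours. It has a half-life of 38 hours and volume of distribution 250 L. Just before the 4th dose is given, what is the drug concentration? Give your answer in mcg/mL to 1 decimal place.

3.4 mcg/mL

f = (1/2)^(τ/t½) = (1/2)^(114/38) ≈ 0.1250.
C₀ = D/Vd = 6000/250 ≈ 24.000 mcg/mL.
Before the 4th dose, 3 doses have been given. Superposition: Cmin = C₀·(f + f² + … + f^3).
≈ 24.000 × (0.1250 + 0.0156 + 0.0020) ≈ 24.000 × 0.1426 ≈ 3.422 mcg/mL.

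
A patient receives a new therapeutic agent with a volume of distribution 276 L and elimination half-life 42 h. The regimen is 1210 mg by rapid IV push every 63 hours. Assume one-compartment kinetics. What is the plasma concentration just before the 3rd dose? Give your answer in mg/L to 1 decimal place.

2.1 mg/L

f = (1/2)^(τ/t½) = (1/2)^(63/42) ≈ 0.3536.
C₀ = D/Vd = 1210/276 ≈ 4.384 mg/L.
Before the 3rd dose, 2 doses have been given. Superposition: Cmin = C₀·(f + f²).
≈ 4.384 × (0.3536 + 0.1250) ≈ 4.384 × 0.4786 ≈ 2.098 mg/L.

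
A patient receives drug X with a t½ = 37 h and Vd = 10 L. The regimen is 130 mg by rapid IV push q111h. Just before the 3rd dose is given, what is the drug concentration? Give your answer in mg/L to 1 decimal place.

f = (1/2)^(τ/t½) = (1/2)^(111/37) ≈ 0.1250.
C₀ = D/Vd = 130/10 ≈ 13.000 mg/L.
Before the 3rd dose, 2 doses have been given. Superposition: Cmin = C₀·(f + f²).
≈ 13.000 × (0.1250 + 0.0156) ≈ 13.000 × 0.1406 ≈ 1.828 mg/L.

1.8 mg/L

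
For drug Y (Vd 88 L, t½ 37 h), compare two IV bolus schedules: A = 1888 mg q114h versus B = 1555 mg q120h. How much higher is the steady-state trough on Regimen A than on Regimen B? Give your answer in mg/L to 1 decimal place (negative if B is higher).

Regimen A: f = (1/2)^(114/37) ≈ 0.1182; Cmin,ss = (1888/88)·f/(1−f) ≈ 2.876 mg/L.
Regimen B: f = (1/2)^(120/37) ≈ 0.1056; Cmin,ss = (1555/88)·f/(1−f) ≈ 2.086 mg/L.
Difference ≈ 2.876 − 2.086 ≈ 0.790 mg/L.

0.8 mg/L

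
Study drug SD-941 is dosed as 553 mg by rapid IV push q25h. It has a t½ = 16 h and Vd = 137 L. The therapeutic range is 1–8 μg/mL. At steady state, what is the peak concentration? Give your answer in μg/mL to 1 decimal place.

τ/t½ = 25/16 ≈ 1.5625, so fraction remaining f = (1/2)^(25/16) ≈ 0.3386.
At steady state, accumulation factor R = 1/(1 − e^(−kτ)) ≈ 1.5119.
Each bolus raises the concentration by D/Vd = 553/137 ≈ 4.036 μg/mL.
Steady-state peak Cmax,ss = C₀·R ≈ 4.036 × 1.5119 ≈ 6.102 μg/mL.
Peak 6.1 μg/mL vs MTC 8 μg/mL: below toxic threshold.

6.1 μg/mL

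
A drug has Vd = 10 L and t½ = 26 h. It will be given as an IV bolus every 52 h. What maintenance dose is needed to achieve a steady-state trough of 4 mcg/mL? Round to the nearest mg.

τ/t½ = 52/26 ≈ 2, so f = (1/2)^(52/26) ≈ 0.250000.
Cmin,ss = (D/Vd)·f/(1−f), so D = Cmin,ss·Vd·(1−f)/f.
D = 4 × 10 × (1−f)/f ≈ 4 × 10 × 3.00000 ≈ 120.00 mg.

120 mg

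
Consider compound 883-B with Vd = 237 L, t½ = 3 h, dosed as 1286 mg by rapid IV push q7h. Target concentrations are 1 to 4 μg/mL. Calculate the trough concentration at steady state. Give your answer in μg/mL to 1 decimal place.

1.3 μg/mL

τ/t½ = 7/3 ≈ 2.3333, so fraction remaining f = (1/2)^(7/3) ≈ 0.1984.
At steady state, accumulation factor R = 1/(1 − e^(−kτ)) ≈ 1.2475.
Single-dose peak C₀ = D/Vd = 1286/237 ≈ 5.426 μg/mL.
Steady-state peak Cmax,ss = C₀·R ≈ 5.426 × 1.2475 ≈ 6.769 μg/mL.
One interval later, Cmin,ss = Cmax,ss·e^(−kτ) ≈ 6.769 × 0.1984 ≈ 1.343 μg/mL.
Trough 1.3 μg/mL vs MEC 1 μg/mL: adequate.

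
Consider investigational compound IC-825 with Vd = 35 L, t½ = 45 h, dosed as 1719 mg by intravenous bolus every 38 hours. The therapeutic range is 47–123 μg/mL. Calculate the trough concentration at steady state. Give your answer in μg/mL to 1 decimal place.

Over one 38-h interval, 38/45 ≈ 0.84444 half-lives elapse, leaving f ≈ 0.5569 of each dose.
Accumulation ratio R = 1/(1 − f) ≈ 1/0.4431 ≈ 2.2568.
Each bolus raises the concentration by D/Vd = 1719/35 ≈ 49.114 μg/mL.
Steady-state peak Cmax,ss = C₀·R ≈ 49.114 × 2.2568 ≈ 110.840 μg/mL.
Steady-state trough Cmin,ss = Cmax,ss·f ≈ 110.840 × 0.5569 ≈ 61.727 μg/mL.
Trough 61.7 μg/mL vs MEC 47 μg/mL: adequate.

61.7 μg/mL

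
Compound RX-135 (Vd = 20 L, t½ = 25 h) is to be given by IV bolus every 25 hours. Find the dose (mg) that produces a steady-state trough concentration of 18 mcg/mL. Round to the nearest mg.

360 mg

τ/t½ = 25/25 ≈ 1, so f = (1/2)^(25/25) ≈ 0.500000.
Cmin,ss = (D/Vd)·f/(1−f), so D = Cmin,ss·Vd·(1−f)/f.
D = 18 × 20 × (1−f)/f ≈ 18 × 20 × 1.00000 ≈ 360.00 mg.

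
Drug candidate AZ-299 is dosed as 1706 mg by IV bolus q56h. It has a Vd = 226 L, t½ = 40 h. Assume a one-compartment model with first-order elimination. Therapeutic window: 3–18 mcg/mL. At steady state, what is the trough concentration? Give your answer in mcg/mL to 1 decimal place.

4.6 mcg/mL

τ/t½ = 56/40 ≈ 1.4, so fraction remaining f = (1/2)^(56/40) ≈ 0.3789.
Accumulation ratio R = 1/(1 − f) ≈ 1/0.6211 ≈ 1.6100.
Each bolus raises the concentration by D/Vd = 1706/226 ≈ 7.549 mcg/mL.
Cmax,ss = C₀/(1 − f) ≈ 7.549/0.6211 ≈ 12.154 mcg/mL.
One interval later, Cmin,ss = Cmax,ss·e^(−kτ) ≈ 12.154 × 0.3789 ≈ 4.605 mcg/mL.
Trough 4.6 mcg/mL vs MEC 3 mcg/mL: adequate.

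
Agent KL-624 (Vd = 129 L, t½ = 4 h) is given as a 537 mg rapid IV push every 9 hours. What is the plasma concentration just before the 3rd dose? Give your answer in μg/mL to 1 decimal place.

1.1 μg/mL

f = (1/2)^(τ/t½) = (1/2)^(9/4) ≈ 0.2102.
C₀ = D/Vd = 537/129 ≈ 4.163 μg/mL.
Before the 3rd dose, 2 doses have been given. Superposition: Cmin = C₀·(f + f²).
≈ 4.163 × (0.2102 + 0.0442) ≈ 4.163 × 0.2544 ≈ 1.059 μg/mL.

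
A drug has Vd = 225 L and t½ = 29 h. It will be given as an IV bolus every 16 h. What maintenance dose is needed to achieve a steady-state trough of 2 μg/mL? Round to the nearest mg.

τ/t½ = 16/29 ≈ 0.55172, so f = (1/2)^(16/29) ≈ 0.682204.
Cmin,ss = (D/Vd)·f/(1−f), so D = Cmin,ss·Vd·(1−f)/f.
D = 2 × 225 × (1−f)/f ≈ 2 × 225 × 0.46584 ≈ 209.63 mg.

210 mg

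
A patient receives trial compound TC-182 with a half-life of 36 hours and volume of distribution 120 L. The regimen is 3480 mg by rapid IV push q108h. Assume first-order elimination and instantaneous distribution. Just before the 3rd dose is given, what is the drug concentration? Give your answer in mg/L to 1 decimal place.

4.1 mg/L

f = (1/2)^(τ/t½) = (1/2)^(108/36) ≈ 0.1250.
C₀ = D/Vd = 3480/120 ≈ 29.000 mg/L.
Before the 3rd dose, 2 doses have been given. Superposition: Cmin = C₀·(f + f²).
≈ 29.000 × (0.1250 + 0.0156) ≈ 29.000 × 0.1406 ≈ 4.077 mg/L.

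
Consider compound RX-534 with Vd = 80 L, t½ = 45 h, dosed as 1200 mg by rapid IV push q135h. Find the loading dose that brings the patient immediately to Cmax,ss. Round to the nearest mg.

f = (1/2)^(135/45) ≈ 0.125000; accumulation ratio R = 1/(1−f) ≈ 1.14286.
Loading dose to hit Cmax,ss on first dose: D_load = D_maint·R ≈ 1200 × 1.14286 ≈ 1371.43 mg.

1371 mg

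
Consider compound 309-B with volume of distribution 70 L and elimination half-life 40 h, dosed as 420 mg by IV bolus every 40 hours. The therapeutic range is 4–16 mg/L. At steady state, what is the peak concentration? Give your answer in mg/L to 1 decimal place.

12.0 mg/L

The dosing interval is 1 half-life, so f = 2^(−1) = 0.5.
At steady state, R = 1/(1 − 0.5) = 2/1.
Single-dose peak C₀ = D/Vd = 420/70 = 6 mg/L.
Steady-state peak Cmax,ss = C₀·R = 6 × 2/1 ≈ 12.000 mg/L.
Peak 12.0 mg/L vs MTC 16 mg/L: below toxic threshold.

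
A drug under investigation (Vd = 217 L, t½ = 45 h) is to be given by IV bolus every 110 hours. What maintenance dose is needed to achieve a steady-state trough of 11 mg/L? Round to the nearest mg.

10606 mg

τ/t½ = 110/45 ≈ 2.4444, so f = (1/2)^(110/45) ≈ 0.183717.
Cmin,ss = (D/Vd)·f/(1−f), so D = Cmin,ss·Vd·(1−f)/f.
D = 11 × 217 × (1−f)/f ≈ 11 × 217 × 4.44315 ≈ 10605.80 mg.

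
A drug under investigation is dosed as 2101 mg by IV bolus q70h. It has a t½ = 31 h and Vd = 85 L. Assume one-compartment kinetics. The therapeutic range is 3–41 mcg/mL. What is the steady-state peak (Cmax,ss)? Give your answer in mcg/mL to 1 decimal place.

31.3 mcg/mL

τ/t½ = 70/31 ≈ 2.2581, so fraction remaining f = (1/2)^(70/31) ≈ 0.2091.
At steady state, accumulation factor R = 1/(1 − e^(−kτ)) ≈ 1.2644.
Each bolus raises the concentration by D/Vd = 2101/85 ≈ 24.718 mcg/mL.
Steady-state peak Cmax,ss = C₀·R ≈ 24.718 × 1.2644 ≈ 31.253 mcg/mL.
Peak 31.3 mcg/mL vs MTC 41 mcg/mL: below toxic threshold.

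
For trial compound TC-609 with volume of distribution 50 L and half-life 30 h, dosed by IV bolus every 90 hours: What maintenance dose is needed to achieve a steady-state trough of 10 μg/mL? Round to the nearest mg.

τ/t½ = 90/30 ≈ 3, so f = (1/2)^(90/30) ≈ 0.125000.
Cmin,ss = (D/Vd)·f/(1−f), so D = Cmin,ss·Vd·(1−f)/f.
D = 10 × 50 × (1−f)/f ≈ 10 × 50 × 7.00000 ≈ 3500.00 mg.

3500 mg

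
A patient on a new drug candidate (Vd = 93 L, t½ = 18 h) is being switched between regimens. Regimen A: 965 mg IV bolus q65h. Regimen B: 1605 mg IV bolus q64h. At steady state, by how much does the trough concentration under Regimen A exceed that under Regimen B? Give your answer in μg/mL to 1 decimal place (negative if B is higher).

Regimen A: f = (1/2)^(65/18) ≈ 0.0818; Cmin,ss = (965/93)·f/(1−f) ≈ 0.924 μg/mL.
Regimen B: f = (1/2)^(64/18) ≈ 0.0850; Cmin,ss = (1605/93)·f/(1−f) ≈ 1.603 μg/mL.
Difference ≈ 0.924 − 1.603 ≈ -0.679 μg/mL.

-0.7 μg/mL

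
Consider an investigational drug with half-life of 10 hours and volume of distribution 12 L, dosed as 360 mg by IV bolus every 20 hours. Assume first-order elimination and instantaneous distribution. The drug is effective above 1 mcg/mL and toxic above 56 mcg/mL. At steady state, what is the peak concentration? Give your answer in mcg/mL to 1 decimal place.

The dosing interval is 2 half-lives, so f = 2^(−2) = 0.25.
Accumulation ratio R = 1/(1 − f) = 1/0.75 = 4/3.
Single-dose peak C₀ = D/Vd = 360/12 = 30 mcg/mL.
Steady-state peak Cmax,ss = C₀·R = 30 × 4/3 ≈ 40.000 mcg/mL.
Peak 40.0 mcg/mL vs MTC 56 mcg/mL: below toxic threshold.

40.0 mcg/mL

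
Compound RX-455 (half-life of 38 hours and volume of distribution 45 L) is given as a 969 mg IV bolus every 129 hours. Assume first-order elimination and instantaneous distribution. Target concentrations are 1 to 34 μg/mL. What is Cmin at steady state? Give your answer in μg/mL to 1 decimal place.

2.3 μg/mL

Over one 129-h interval, 129/38 ≈ 3.3947 half-lives elapse, leaving f ≈ 0.0951 of each dose.
Single-dose peak C₀ = D/Vd = 969/45 ≈ 21.533 μg/mL.
Steady-state trough Cmin,ss = C₀·f/(1−f) ≈ 21.533 × 0.0951/0.9049 ≈ 2.263 μg/mL.
Trough 2.3 μg/mL vs MEC 1 μg/mL: adequate.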